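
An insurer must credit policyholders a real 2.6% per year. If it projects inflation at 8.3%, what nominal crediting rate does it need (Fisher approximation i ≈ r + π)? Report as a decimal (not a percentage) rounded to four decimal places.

0.1090

i ≈ r + π = 2.6% + 8.3% = 0.1090.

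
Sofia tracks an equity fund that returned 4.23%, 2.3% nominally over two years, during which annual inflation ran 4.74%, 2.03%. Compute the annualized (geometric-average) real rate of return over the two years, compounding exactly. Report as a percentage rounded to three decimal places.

-0.112%

Compound the nominal returns: 1.0423 × 1.0230 = 1.06627290.
Compound inflation: 1.0474 × 1.0203 = 1.06866222.
Deflate: 1.06627290 / 1.06866222 = 0.99776420.
Annualized real rate = 0.99776420^(1/2) − 1 = -0.1119% → -0.112%.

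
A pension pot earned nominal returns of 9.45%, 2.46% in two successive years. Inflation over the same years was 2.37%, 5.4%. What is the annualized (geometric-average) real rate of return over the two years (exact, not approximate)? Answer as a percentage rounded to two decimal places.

1.95%

Compound the nominal returns: 1.0945 × 1.0246 = 1.12142470.
Compound inflation: 1.0237 × 1.0540 = 1.07897980.
Deflate: 1.12142470 / 1.07897980 = 1.03933799.
Annualized real rate = 1.03933799^(1/2) − 1 = 1.9479% → 1.95%.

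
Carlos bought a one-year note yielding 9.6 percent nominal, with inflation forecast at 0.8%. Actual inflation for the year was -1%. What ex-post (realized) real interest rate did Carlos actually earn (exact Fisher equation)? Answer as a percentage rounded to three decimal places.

10.707%

Ex-post: (1 + 0.0960)/(1 − 0.0100) − 1 = 10.7071%
So the realized real rate is 10.707%.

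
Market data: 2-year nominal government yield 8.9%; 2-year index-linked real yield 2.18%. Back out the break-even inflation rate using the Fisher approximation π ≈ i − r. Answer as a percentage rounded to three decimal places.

π ≈ i − r = 8.9% − 2.18% → 6.720%.

6.720%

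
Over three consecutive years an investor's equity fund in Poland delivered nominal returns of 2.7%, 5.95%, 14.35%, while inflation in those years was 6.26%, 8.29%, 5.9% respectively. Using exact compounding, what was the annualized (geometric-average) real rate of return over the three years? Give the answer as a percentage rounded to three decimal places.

Compound the nominal returns: 1.0270 × 1.0595 × 1.1435 = 1.24424978.
Compound inflation: 1.0626 × 1.0829 × 1.0590 = 1.21858022.
Deflate: 1.24424978 / 1.21858022 = 1.02106514.
Annualized real rate = 1.02106514^(1/3) − 1 = 0.6973% → 0.697%.

0.697%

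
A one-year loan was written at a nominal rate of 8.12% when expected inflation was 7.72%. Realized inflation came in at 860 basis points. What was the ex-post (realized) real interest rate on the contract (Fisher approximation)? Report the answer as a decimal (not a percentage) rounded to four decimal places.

-0.0048

Ex-post: 8.12% − 8.6% = -0.480%
So the realized real rate is -0.0048.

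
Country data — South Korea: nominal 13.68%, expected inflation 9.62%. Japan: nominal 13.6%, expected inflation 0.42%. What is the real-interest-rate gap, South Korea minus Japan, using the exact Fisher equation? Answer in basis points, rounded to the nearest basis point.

-942 basis points

South Korea: (1 + 0.1368)/(1 + 0.0962) − 1 = 3.7037%
Japan: (1 + 0.1360)/(1 + 0.0042) − 1 = 13.1249%
Differential = 3.7037% − 13.1249% = -9.4212% → -942 basis points.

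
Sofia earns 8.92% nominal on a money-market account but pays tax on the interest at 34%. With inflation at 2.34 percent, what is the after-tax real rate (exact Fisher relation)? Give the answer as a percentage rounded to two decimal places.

3.47%

After-tax nominal return = 8.92% × (1 − 0.34) = 5.8872%.
1 + r = 1.058872 / 1.02340 = 1.034661
After-tax real rate = 1.034661 − 1 → 3.47%.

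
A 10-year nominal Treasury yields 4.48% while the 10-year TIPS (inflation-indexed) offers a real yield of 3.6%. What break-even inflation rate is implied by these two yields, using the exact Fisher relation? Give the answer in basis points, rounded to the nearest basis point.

85 basis points

(1 + π) = (1 + i)/(1 + r) = 1.04480 / 1.03600 = 1.008494
Break-even inflation = 1.008494 − 1 → 85 basis points.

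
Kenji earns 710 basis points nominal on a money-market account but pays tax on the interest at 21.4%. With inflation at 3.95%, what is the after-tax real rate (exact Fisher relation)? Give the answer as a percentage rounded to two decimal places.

After-tax nominal return = 7.1% × (1 − 0.214) = 5.5806%.
1 + r = 1.055806 / 1.03950 = 1.015686
After-tax real rate = 1.015686 − 1 → 1.57%.

1.57%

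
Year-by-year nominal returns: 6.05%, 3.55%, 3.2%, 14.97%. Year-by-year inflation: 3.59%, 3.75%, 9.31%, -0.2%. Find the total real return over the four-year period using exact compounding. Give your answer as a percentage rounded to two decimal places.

Compound the nominal returns: 1.0605 × 1.0355 × 1.0320 × 1.1497 = 1.302942.
Compound inflation: 1.0359 × 1.0375 × 1.0931 × 0.9980 = 1.172456.
Deflate: 1.302942 / 1.172456 = 1.111293.
Total real return = 1.111293 − 1 → 11.13%.

11.13%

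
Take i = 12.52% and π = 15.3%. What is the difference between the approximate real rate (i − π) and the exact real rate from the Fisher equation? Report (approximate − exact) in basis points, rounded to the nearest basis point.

Approximate: r ≈ 12.520% − 15.300% = -2.7800%
Exact: (1 + 0.1252)/(1 + 0.1530) − 1 = -2.4111%
Error = -2.7800% − (-2.4111%) = -0.3689% → -37 basis points.

-37 basis points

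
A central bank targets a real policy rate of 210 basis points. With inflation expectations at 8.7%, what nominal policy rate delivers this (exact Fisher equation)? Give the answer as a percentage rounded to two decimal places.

(1 + i) = (1 + r)(1 + π) = 1.02100 × 1.08700 = 1.109827
i = 1.109827 − 1, so the required nominal rate is 10.98%.

10.98%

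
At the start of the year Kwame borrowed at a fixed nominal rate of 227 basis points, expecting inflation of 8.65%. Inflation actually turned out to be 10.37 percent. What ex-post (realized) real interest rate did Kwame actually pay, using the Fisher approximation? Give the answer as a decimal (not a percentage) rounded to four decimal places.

-0.0810

Ex-post: 2.27% − 10.37% = -8.100%
So the realized real rate is -0.0810.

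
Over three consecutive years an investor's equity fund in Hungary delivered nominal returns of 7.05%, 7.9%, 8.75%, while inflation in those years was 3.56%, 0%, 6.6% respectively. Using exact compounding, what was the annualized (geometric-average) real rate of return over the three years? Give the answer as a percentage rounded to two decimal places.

4.40%

Compound the nominal returns: 1.0705 × 1.0790 × 1.0875 = 1.25613808.
Compound inflation: 1.0356 × 1.0000 × 1.0660 = 1.10394960.
Deflate: 1.25613808 / 1.10394960 = 1.13785818.
Annualized real rate = 1.13785818^(1/3) − 1 = 4.3989% → 4.40%.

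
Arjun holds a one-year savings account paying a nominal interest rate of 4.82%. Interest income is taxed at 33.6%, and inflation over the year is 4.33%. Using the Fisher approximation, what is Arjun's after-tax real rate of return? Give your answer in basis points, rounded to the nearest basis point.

-113 basis points

After-tax nominal return = 4.82% × (1 − 0.336) = 3.20048%.
r ≈ 3.20048% − 4.33% → -113 basis points.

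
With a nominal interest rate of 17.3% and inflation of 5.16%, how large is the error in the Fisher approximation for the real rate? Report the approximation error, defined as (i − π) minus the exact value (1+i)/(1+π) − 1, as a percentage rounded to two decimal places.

0.60%

Approximate: r ≈ 17.300% − 5.160% = 12.1400%
Exact: (1 + 0.1730)/(1 + 0.0516) − 1 = 11.5443%
Error = 12.1400% − 11.5443% = 0.5957% → 0.60%.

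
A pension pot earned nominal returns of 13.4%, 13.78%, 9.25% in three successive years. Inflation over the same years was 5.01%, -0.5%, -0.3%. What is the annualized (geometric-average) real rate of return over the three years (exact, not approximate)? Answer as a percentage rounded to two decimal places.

10.61%

Nominal growth factor = 1.1340 × 1.1378 × 1.0925 = 1.40961473
Price-level growth factor = 1.0501 × 0.9950 × 0.9970 = 1.04171495
Real growth factor = 1.40961473 / 1.04171495 = 1.35316742
Annualized real rate = 1.35316742^(1/3) − 1 = 10.6073% → 10.61%.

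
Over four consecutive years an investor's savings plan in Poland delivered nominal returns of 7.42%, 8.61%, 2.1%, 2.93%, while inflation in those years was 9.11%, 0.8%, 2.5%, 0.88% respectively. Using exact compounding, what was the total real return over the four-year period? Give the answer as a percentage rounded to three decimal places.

7.812%

Nominal growth factor = 1.0742 × 1.0861 × 1.0210 × 1.0293 = 1.226091
Price-level growth factor = 1.0911 × 1.0080 × 1.0250 × 1.0088 = 1.137245
Real growth factor = 1.226091 / 1.137245 = 1.078124
Total real return = 1.078124 − 1 → 7.812%.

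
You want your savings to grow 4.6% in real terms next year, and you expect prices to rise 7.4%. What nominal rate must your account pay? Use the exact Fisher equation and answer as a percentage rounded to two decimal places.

(1 + i) = (1 + r)(1 + π) = 1.04600 × 1.07400 = 1.123404
i = 1.123404 − 1, so the required nominal rate is 12.34%.

12.34%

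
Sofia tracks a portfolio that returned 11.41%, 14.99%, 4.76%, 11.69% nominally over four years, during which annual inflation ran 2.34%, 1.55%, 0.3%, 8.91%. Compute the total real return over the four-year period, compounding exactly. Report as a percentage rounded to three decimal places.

32.038%

Compound the nominal returns: 1.1141 × 1.1499 × 1.0476 × 1.1169 = 1.498974.
Compound inflation: 1.0234 × 1.0155 × 1.0030 × 1.0891 = 1.135257.
Deflate: 1.498974 / 1.135257 = 1.320383.
Total real return = 1.320383 − 1 → 32.038%.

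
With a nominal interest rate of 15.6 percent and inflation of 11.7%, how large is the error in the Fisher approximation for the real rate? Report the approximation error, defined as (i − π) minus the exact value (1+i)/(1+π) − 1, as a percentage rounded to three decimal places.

Approximate: r ≈ 15.600% − 11.700% = 3.9000%
Exact: (1 + 0.1560)/(1 + 0.1170) − 1 = 3.491495%
Error = 3.9000% − 3.491495% = 0.408505% → 0.409%.

0.409%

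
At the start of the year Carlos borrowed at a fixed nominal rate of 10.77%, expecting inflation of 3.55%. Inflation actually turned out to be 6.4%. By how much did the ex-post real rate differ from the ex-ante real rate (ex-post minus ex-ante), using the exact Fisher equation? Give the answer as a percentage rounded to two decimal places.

Ex-ante: (1 + 0.1077)/(1 + 0.0355) − 1 = 6.9725%
Ex-post: (1 + 0.1077)/(1 + 0.0640) − 1 = 4.1071%
Difference (ex-post − ex-ante) = -2.8653% → -2.87%.

-2.87%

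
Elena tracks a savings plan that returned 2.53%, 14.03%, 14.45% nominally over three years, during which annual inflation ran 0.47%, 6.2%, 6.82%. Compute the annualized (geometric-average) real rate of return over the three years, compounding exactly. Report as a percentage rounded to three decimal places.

5.493%

Compound the nominal returns: 1.0253 × 1.1403 × 1.1445 = 1.33809171.
Compound inflation: 1.0047 × 1.0620 × 1.0682 = 1.13976021.
Deflate: 1.33809171 / 1.13976021 = 1.17401159.
Annualized real rate = 1.17401159^(1/3) − 1 = 5.4931% → 5.493%.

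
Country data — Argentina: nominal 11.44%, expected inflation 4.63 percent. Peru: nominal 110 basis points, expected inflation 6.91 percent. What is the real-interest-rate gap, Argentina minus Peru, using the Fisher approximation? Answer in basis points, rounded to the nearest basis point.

1262 basis points

Argentina: 11.44% − 4.63% = 6.810%
Peru: 1.1% − 6.91% = -5.810%
Differential = 12.620% → 1262 basis points.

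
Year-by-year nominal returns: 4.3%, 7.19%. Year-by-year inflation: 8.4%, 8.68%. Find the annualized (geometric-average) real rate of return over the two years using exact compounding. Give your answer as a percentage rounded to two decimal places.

-2.58%

Compound the nominal returns: 1.0430 × 1.0719 = 1.11799170.
Compound inflation: 1.0840 × 1.0868 = 1.17809120.
Deflate: 1.11799170 / 1.17809120 = 0.94898570.
Annualized real rate = 0.94898570^(1/2) − 1 = -2.5841% → -2.58%.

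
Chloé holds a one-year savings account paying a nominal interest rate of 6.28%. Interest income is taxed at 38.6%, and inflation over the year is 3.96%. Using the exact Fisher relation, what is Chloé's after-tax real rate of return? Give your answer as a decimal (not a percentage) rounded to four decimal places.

-0.0010

After-tax nominal return = 6.28% × (1 − 0.386) = 3.85592%.
1 + r = 1.0385592 / 1.03960 = 0.998999
After-tax real rate = 0.998999 − 1 → -0.0010.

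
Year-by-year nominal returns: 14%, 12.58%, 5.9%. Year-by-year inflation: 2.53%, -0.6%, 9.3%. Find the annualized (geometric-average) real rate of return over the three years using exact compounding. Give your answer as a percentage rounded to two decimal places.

Nominal growth factor = 1.1400 × 1.1258 × 1.0590 = 1.35913331
Price-level growth factor = 1.0253 × 0.9940 × 1.0930 = 1.11392898
Real growth factor = 1.35913331 / 1.11392898 = 1.22012564
Annualized real rate = 1.22012564^(1/3) − 1 = 6.8566% → 6.86%.

6.86%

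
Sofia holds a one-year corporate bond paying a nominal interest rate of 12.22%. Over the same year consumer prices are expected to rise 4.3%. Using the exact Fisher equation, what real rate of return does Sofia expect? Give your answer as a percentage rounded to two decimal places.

By the Fisher equation, 1 + r = (1 + i)/(1 + π).
1 + r = 1.12220 / 1.04300 = 1.075935
r = 1.075935 − 1 = 7.5935%, i.e. 7.59%.

7.59%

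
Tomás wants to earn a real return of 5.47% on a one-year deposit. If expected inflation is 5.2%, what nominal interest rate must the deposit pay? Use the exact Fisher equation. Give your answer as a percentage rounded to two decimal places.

(1 + i) = (1 + r)(1 + π) = 1.05470 × 1.05200 = 1.1095444
i = 1.1095444 − 1, so the required nominal rate is 10.95%.

10.95%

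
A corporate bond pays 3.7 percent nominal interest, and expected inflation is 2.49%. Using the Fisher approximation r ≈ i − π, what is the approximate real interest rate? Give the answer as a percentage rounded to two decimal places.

1.21%

r ≈ i − π = 3.7% − 2.49% = 1.21%.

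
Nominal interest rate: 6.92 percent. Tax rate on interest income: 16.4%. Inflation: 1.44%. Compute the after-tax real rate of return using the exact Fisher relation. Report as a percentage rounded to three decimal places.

4.283%

After-tax nominal return = 6.92% × (1 − 0.164) = 5.78512%.
1 + r = 1.0578512 / 1.01440 = 1.042834
After-tax real rate = 1.042834 − 1 → 4.283%.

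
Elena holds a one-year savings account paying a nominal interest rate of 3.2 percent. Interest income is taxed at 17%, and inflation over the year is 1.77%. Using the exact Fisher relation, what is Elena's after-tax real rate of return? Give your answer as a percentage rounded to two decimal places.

After-tax nominal return = 3.2% × (1 − 0.17) = 2.6560%.
1 + r = 1.02656 / 1.01770 = 1.008706
After-tax real rate = 1.008706 − 1 → 0.87%.

0.87%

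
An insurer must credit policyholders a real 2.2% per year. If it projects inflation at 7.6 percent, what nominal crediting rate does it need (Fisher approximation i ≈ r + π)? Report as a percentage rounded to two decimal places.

9.80%

i ≈ r + π = 2.2% + 7.6% = 9.80%.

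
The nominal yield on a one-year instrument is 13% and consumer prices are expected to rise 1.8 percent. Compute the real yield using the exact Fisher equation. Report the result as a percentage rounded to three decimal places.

11.002%

By the Fisher identity, 1 + r = (1 + i)/(1 + π).
1 + r = 1.13000 / 1.01800 = 1.110020
r = 1.110020 − 1 = 11.0020%, i.e. 11.002%.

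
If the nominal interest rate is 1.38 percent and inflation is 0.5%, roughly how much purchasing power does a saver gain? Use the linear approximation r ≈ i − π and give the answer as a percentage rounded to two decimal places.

0.88%

r ≈ i − π = 1.38% − 0.5% = 0.88%.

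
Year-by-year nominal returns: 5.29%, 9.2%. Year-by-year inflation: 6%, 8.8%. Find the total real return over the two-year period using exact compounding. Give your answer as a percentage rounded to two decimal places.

-0.30%

Compound the nominal returns: 1.0529 × 1.0920 = 1.149767.
Compound inflation: 1.0600 × 1.0880 = 1.153280.
Deflate: 1.149767 / 1.153280 = 0.996954.
Total real return = 0.996954 − 1 → -0.30%.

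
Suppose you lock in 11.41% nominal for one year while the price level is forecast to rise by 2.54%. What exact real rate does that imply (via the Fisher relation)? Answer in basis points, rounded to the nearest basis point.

By the Fisher relation, 1 + r = (1 + i)/(1 + π).
1 + r = 1.11410 / 1.02540 = 1.086503
r = 1.086503 − 1 = 8.6503%, i.e. 865 basis points.

865 basis points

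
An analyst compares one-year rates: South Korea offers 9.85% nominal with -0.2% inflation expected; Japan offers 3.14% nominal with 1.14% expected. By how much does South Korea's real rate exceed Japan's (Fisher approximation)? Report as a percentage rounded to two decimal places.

8.05%

South Korea: 9.85% − (-0.2%) = 10.050%
Japan: 3.14% − 1.14% = 2.000%
Differential = 8.050% → 8.05%.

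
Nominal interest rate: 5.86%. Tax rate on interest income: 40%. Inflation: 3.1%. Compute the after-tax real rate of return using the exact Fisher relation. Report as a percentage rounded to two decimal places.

0.40%

After-tax nominal return = 5.86% × (1 − 0.4) = 3.5160%.
1 + r = 1.03516 / 1.03100 = 1.004035
After-tax real rate = 1.004035 − 1 → 0.40%.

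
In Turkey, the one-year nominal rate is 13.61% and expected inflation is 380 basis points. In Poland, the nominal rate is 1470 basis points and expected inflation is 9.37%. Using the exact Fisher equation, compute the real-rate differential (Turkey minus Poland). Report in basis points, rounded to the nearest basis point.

Turkey: (1 + 0.1361)/(1 + 0.0380) − 1 = 9.4509%
Poland: (1 + 0.1470)/(1 + 0.0937) − 1 = 4.8734%
Differential = 9.4509% − 4.8734% = 4.5775% → 458 basis points.

458 basis points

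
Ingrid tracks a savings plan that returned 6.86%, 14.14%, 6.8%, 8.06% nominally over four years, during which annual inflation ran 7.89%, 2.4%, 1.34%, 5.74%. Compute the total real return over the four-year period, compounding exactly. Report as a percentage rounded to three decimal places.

18.902%

Nominal growth factor = 1.0686 × 1.1414 × 1.0680 × 1.0806 = 1.407632
Price-level growth factor = 1.0789 × 1.0240 × 1.0134 × 1.0574 = 1.183863
Real growth factor = 1.407632 / 1.183863 = 1.189017
Total real return = 1.189017 − 1 → 18.902%.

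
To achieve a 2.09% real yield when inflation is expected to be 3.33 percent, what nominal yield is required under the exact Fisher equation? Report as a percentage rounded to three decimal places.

(1 + i) = (1 + r)(1 + π) = 1.02090 × 1.03330 = 1.05489597
i = 1.05489597 − 1, so the required nominal rate is 5.490%.

5.490%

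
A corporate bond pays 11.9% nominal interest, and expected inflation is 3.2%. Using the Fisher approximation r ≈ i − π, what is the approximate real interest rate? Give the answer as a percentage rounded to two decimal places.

r ≈ i − π = 11.9% − 3.2% = 8.70%.

8.70%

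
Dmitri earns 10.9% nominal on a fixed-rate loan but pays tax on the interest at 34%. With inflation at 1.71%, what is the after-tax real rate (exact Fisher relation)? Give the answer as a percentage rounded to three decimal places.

After-tax nominal return = 10.9% × (1 − 0.34) = 7.1940%.
1 + r = 1.07194 / 1.01710 = 1.053918
After-tax real rate = 1.053918 − 1 → 5.392%.

5.392%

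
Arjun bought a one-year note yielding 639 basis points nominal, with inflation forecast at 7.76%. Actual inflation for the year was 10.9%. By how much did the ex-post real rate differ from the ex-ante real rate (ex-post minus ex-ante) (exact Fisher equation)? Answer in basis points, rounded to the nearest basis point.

Ex-ante: (1 + 0.0639)/(1 + 0.0776) − 1 = -1.2713%
Ex-post: (1 + 0.0639)/(1 + 0.1090) − 1 = -4.0667%
Difference (ex-post − ex-ante) = -2.7954% → -280 basis points.

-280 basis points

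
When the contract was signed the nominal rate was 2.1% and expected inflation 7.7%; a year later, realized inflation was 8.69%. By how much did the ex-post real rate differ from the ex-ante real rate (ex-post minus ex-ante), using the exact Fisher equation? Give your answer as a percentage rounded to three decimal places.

Ex-ante: (1 + 0.0210)/(1 + 0.0770) − 1 = -5.19963%
Ex-post: (1 + 0.0210)/(1 + 0.0869) − 1 = -6.06312%
Difference (ex-post − ex-ante) = -0.86349% → -0.863%.

-0.863%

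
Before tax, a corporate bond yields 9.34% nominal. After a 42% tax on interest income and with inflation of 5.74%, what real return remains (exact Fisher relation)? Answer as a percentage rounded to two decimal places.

After-tax nominal return = 9.34% × (1 − 0.42) = 5.4172%.
1 + r = 1.054172 / 1.05740 = 0.996947
After-tax real rate = 0.996947 − 1 → -0.31%.

-0.31%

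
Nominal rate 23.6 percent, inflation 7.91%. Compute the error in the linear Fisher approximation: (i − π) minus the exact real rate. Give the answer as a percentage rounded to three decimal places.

Approximate: r ≈ 23.600% − 7.910% = 15.6900%
Exact: (1 + 0.2360)/(1 + 0.0791) − 1 = 14.5399%
Error = 15.6900% − 14.5399% = 1.1501% → 1.150%.

1.150%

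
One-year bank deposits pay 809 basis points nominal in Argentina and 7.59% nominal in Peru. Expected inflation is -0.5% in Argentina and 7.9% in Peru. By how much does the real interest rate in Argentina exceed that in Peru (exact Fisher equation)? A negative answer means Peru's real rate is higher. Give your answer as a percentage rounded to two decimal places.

Argentina: (1 + 0.0809)/(1 − 0.0050) − 1 = 8.6332%
Peru: (1 + 0.0759)/(1 + 0.0790) − 1 = -0.2873%
Differential = 8.6332% − (-0.2873%) = 8.9205% → 8.92%.

8.92%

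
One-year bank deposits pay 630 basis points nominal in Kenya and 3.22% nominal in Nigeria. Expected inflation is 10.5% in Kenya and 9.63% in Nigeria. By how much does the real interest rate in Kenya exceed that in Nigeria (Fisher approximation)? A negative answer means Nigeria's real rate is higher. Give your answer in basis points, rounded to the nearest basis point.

Kenya: 6.3% − 10.5% = -4.200%
Nigeria: 3.22% − 9.63% = -6.410%
Differential = 2.210% → 221 basis points.

221 basis points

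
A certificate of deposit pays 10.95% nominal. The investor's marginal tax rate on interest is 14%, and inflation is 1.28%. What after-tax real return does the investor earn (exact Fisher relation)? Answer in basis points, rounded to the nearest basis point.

After-tax nominal return = 10.95% × (1 − 0.14) = 9.4170%.
1 + r = 1.09417 / 1.01280 = 1.080342
After-tax real rate = 1.080342 − 1 → 803 basis points.

803 basis points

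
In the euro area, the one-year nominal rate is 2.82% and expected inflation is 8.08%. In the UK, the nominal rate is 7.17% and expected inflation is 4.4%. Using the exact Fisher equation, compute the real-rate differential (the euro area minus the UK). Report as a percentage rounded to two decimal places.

-7.52%

The euro area: (1 + 0.0282)/(1 + 0.0808) − 1 = -4.8668%
The UK: (1 + 0.0717)/(1 + 0.0440) − 1 = 2.6533%
Differential = -4.8668% − 2.6533% = -7.5200% → -7.52%.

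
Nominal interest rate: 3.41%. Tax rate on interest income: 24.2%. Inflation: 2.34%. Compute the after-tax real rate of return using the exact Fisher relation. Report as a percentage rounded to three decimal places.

0.239%

After-tax nominal return = 3.41% × (1 − 0.242) = 2.58478%.
1 + r = 1.0258478 / 1.02340 = 1.002392
After-tax real rate = 1.002392 − 1 → 0.239%.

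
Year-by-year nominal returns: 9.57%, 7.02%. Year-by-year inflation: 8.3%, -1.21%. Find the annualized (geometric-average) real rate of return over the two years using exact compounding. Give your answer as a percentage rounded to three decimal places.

Nominal growth factor = 1.0957 × 1.0702 = 1.17261814
Price-level growth factor = 1.0830 × 0.9879 = 1.06989570
Real growth factor = 1.17261814 / 1.06989570 = 1.09601164
Annualized real rate = 1.09601164^(1/2) − 1 = 4.6906% → 4.691%.

4.691%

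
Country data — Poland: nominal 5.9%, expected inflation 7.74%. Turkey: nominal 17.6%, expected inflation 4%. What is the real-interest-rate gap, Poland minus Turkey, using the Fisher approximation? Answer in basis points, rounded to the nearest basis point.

Poland: 5.9% − 7.74% = -1.840%
Turkey: 17.6% − 4% = 13.600%
Differential = -15.440% → -1544 basis points.

-1544 basis points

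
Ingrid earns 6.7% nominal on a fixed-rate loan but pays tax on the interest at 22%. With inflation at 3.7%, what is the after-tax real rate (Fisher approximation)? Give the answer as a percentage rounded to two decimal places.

After-tax nominal return = 6.7% × (1 − 0.22) = 5.2260%.
r ≈ 5.2260% − 3.7% → 1.53%.

1.53%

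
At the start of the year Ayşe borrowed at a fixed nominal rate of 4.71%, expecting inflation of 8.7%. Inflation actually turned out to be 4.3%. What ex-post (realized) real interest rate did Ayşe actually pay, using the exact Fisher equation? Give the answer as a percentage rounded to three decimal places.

0.393%

Ex-post: (1 + 0.0471)/(1 + 0.0430) − 1 = 0.3931%
So the realized real rate is 0.393%.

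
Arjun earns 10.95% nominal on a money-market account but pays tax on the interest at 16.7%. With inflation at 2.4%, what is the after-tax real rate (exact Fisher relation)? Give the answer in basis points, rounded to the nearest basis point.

After-tax nominal return = 10.95% × (1 − 0.167) = 9.12135%.
1 + r = 1.0912135 / 1.02400 = 1.065638
After-tax real rate = 1.065638 − 1 → 656 basis points.

656 basis points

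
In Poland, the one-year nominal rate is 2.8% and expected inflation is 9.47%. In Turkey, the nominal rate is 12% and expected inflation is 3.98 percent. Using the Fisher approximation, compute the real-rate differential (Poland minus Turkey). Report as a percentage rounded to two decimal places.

-14.69%

Poland: 2.8% − 9.47% = -6.670%
Turkey: 12% − 3.98% = 8.020%
Differential = -14.690% → -14.69%.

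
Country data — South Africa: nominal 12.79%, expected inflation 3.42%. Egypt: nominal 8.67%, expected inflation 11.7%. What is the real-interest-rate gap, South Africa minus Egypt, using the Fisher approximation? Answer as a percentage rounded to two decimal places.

12.40%

South Africa: 12.79% − 3.42% = 9.370%
Egypt: 8.67% − 11.7% = -3.030%
Differential = 12.400% → 12.40%.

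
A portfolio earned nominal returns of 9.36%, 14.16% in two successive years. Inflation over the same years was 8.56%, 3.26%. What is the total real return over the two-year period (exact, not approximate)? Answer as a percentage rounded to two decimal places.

Compound the nominal returns: 1.0936 × 1.1416 = 1.248454.
Compound inflation: 1.0856 × 1.0326 = 1.120991.
Deflate: 1.248454 / 1.120991 = 1.113706.
Total real return = 1.113706 − 1 → 11.37%.

11.37%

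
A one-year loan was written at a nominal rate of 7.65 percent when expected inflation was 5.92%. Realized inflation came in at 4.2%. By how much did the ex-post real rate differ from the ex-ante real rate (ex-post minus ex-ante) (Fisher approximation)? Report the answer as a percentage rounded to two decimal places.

1.72%

Ex-ante: 7.65% − 5.92% = 1.730%
Ex-post: 7.65% − 4.2% = 3.450%
Difference (ex-post − ex-ante) = 1.7200% → 1.72%.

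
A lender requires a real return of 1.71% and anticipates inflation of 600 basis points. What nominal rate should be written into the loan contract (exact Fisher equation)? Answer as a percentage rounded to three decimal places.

(1 + i) = (1 + r)(1 + π) = 1.01710 × 1.06000 = 1.078126
i = 1.078126 − 1, so the required nominal rate is 7.813%.

7.813%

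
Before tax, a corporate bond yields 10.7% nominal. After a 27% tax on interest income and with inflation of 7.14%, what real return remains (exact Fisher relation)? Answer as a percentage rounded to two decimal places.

After-tax nominal return = 10.7% × (1 − 0.27) = 7.8110%.
1 + r = 1.07811 / 1.07140 = 1.006263
After-tax real rate = 1.006263 − 1 → 0.63%.

0.63%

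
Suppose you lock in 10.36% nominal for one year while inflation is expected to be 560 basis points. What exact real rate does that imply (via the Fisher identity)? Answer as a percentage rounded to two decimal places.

By the Fisher identity, 1 + r = (1 + i)/(1 + π).
1 + r = 1.10360 / 1.05600 = 1.045076
r = 1.045076 − 1 = 4.5076%, i.e. 4.51%.

4.51%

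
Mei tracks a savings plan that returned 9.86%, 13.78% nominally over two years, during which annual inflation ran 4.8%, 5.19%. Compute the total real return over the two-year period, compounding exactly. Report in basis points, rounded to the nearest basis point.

Compound the nominal returns: 1.0986 × 1.1378 = 1.249987.
Compound inflation: 1.0480 × 1.0519 = 1.102391.
Deflate: 1.249987 / 1.102391 = 1.133887.
Total real return = 1.133887 − 1 → 1339 basis points.

1339 basis points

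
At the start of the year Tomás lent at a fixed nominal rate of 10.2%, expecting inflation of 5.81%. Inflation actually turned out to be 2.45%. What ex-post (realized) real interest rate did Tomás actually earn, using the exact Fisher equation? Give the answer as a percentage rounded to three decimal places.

7.565%

Ex-post: (1 + 0.1020)/(1 + 0.0245) − 1 = 7.5647%
So the realized real rate is 7.565%.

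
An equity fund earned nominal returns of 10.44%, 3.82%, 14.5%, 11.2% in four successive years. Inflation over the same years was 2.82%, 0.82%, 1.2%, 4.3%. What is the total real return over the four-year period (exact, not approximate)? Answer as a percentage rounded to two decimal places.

33.42%

Nominal growth factor = 1.1044 × 1.0382 × 1.1450 × 1.1120 = 1.459882
Price-level growth factor = 1.0282 × 1.0082 × 1.0120 × 1.0430 = 1.094181
Real growth factor = 1.459882 / 1.094181 = 1.334223
Total real return = 1.334223 − 1 → 33.42%.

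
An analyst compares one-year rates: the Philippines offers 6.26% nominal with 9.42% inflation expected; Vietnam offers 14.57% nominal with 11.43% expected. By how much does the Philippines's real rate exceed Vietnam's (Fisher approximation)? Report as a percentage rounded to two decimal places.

The Philippines: 6.26% − 9.42% = -3.160%
Vietnam: 14.57% − 11.43% = 3.140%
Differential = -6.300% → -6.30%.

-6.30%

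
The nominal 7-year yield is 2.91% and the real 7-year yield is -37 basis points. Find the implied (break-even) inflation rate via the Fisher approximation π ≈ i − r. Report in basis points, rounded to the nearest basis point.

π ≈ i − r = 2.91% − (-0.37%) → 328 basis points.

328 basis points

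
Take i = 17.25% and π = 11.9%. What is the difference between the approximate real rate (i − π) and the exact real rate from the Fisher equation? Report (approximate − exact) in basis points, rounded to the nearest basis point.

57 basis points

Approximate: r ≈ 17.250% − 11.900% = 5.3500%
Exact: (1 + 0.1725)/(1 + 0.1190) − 1 = 4.7811%
Error = 5.3500% − 4.7811% = 0.5689% → 57 basis points.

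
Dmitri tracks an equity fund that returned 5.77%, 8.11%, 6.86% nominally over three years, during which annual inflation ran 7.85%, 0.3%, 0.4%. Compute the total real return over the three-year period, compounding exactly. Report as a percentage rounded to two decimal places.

Compound the nominal returns: 1.0577 × 1.0811 × 1.0686 = 1.221922.
Compound inflation: 1.0785 × 1.0030 × 1.0040 = 1.086062.
Deflate: 1.221922 / 1.086062 = 1.125094.
Total real return = 1.125094 − 1 → 12.51%.

12.51%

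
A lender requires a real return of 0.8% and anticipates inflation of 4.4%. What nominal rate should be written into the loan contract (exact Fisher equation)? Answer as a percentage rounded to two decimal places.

(1 + i) = (1 + r)(1 + π) = 1.00800 × 1.04400 = 1.052352
i = 1.052352 − 1, so the required nominal rate is 5.24%.

5.24%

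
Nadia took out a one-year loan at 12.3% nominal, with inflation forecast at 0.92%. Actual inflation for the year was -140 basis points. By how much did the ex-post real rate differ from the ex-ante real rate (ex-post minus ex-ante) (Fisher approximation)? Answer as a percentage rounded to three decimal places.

Ex-ante: 12.3% − 0.92% = 11.380%
Ex-post: 12.3% − (-1.4%) = 13.700%
Difference (ex-post − ex-ante) = 2.3200% → 2.320%.

2.320%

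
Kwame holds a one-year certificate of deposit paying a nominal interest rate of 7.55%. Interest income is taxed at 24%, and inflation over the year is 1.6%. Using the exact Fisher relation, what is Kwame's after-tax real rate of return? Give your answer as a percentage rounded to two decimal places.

4.07%

After-tax nominal return = 7.55% × (1 − 0.24) = 5.7380%.
1 + r = 1.05738 / 1.01600 = 1.040728
After-tax real rate = 1.040728 − 1 → 4.07%.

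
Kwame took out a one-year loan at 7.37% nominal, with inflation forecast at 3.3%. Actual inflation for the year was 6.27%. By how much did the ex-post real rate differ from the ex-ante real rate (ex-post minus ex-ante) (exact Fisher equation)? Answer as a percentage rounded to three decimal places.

Ex-ante: (1 + 0.0737)/(1 + 0.0330) − 1 = 3.9400%
Ex-post: (1 + 0.0737)/(1 + 0.0627) − 1 = 1.0351%
Difference (ex-post − ex-ante) = -2.9049% → -2.905%.

-2.905%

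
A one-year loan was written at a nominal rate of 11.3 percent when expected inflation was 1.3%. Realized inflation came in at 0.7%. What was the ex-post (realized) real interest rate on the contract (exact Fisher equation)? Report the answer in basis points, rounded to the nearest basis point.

Ex-post: (1 + 0.1130)/(1 + 0.0070) − 1 = 10.5263%
So the realized real rate is 1053 basis points.

1053 basis points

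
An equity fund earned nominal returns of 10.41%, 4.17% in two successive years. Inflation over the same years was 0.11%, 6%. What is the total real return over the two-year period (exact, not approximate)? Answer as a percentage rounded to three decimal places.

8.385%

Compound the nominal returns: 1.1041 × 1.0417 = 1.150141.
Compound inflation: 1.0011 × 1.0600 = 1.061166.
Deflate: 1.150141 / 1.061166 = 1.083846.
Total real return = 1.083846 − 1 → 8.385%.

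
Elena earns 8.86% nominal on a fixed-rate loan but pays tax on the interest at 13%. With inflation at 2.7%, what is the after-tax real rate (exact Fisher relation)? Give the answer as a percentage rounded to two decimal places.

After-tax nominal return = 8.86% × (1 − 0.13) = 7.7082%.
1 + r = 1.077082 / 1.02700 = 1.048765
After-tax real rate = 1.048765 − 1 → 4.88%.

4.88%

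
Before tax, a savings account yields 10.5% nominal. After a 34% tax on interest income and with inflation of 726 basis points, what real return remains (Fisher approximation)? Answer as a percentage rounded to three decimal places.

After-tax nominal return = 10.5% × (1 − 0.34) = 6.9300%.
r ≈ 6.9300% − 7.26% → -0.330%.

-0.330%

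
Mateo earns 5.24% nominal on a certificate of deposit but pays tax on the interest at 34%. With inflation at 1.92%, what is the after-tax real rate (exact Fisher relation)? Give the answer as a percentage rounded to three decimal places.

After-tax nominal return = 5.24% × (1 − 0.34) = 3.4584%.
1 + r = 1.034584 / 1.01920 = 1.015094
After-tax real rate = 1.015094 − 1 → 1.509%.

1.509%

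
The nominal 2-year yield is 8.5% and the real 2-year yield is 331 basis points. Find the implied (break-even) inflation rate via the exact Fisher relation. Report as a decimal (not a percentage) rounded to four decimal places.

(1 + π) = (1 + i)/(1 + r) = 1.08500 / 1.03310 = 1.050237
Break-even inflation = 1.050237 − 1 → 0.0502.

0.0502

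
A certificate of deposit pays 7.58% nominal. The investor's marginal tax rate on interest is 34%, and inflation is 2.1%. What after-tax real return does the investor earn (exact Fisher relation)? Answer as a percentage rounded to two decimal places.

After-tax nominal return = 7.58% × (1 − 0.34) = 5.0028%.
1 + r = 1.050028 / 1.02100 = 1.028431
After-tax real rate = 1.028431 − 1 → 2.84%.

2.84%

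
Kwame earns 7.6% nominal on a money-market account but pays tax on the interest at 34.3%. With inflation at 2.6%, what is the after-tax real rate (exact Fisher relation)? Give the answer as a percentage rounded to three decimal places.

After-tax nominal return = 7.6% × (1 − 0.343) = 4.9932%.
1 + r = 1.049932 / 1.02600 = 1.023326
After-tax real rate = 1.023326 − 1 → 2.333%.

2.333%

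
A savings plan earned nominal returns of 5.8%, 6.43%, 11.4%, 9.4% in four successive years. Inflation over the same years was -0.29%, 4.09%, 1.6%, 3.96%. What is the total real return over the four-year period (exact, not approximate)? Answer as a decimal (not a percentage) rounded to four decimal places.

0.2518

Compound the nominal returns: 1.0580 × 1.0643 × 1.1140 × 1.0940 = 1.372310.
Compound inflation: 0.9971 × 1.0409 × 1.0160 × 1.0396 = 1.096245.
Deflate: 1.372310 / 1.096245 = 1.251828.
Total real return = 1.251828 − 1 → 0.2518.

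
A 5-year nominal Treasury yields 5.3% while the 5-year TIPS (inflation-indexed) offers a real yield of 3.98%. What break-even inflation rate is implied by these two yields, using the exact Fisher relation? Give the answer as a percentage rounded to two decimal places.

1.27%

(1 + π) = (1 + i)/(1 + r) = 1.05300 / 1.03980 = 1.012695
Break-even inflation = 1.012695 − 1 → 1.27%.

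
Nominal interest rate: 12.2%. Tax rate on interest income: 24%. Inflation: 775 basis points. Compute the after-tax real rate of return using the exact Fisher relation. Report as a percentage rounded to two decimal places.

1.41%

After-tax nominal return = 12.2% × (1 − 0.24) = 9.2720%.
1 + r = 1.09272 / 1.07750 = 1.014125
After-tax real rate = 1.014125 − 1 → 1.41%.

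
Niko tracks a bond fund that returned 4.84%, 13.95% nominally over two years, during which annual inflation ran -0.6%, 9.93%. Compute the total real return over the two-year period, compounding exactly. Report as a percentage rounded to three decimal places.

9.330%

Nominal growth factor = 1.0484 × 1.1395 = 1.194652
Price-level growth factor = 0.9940 × 1.0993 = 1.092704
Real growth factor = 1.194652 / 1.092704 = 1.093298
Total real return = 1.093298 − 1 → 9.330%.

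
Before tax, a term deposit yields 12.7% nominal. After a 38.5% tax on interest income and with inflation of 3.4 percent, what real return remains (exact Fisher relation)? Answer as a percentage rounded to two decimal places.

After-tax nominal return = 12.7% × (1 − 0.385) = 7.8105%.
1 + r = 1.078105 / 1.03400 = 1.042655
After-tax real rate = 1.042655 − 1 → 4.27%.

4.27%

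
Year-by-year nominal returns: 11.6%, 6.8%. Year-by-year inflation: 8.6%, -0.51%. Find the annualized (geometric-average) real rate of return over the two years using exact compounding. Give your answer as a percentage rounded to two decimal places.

Nominal growth factor = 1.1160 × 1.0680 = 1.19188800
Price-level growth factor = 1.0860 × 0.9949 = 1.08046140
Real growth factor = 1.19188800 / 1.08046140 = 1.10312872
Annualized real rate = 1.10312872^(1/2) − 1 = 5.0299% → 5.03%.

5.03%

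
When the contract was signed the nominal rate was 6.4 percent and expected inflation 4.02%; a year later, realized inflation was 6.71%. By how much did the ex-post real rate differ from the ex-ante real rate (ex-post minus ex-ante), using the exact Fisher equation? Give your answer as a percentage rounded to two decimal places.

Ex-ante: (1 + 0.0640)/(1 + 0.0402) − 1 = 2.2880%
Ex-post: (1 + 0.0640)/(1 + 0.0671) − 1 = -0.2905%
Difference (ex-post − ex-ante) = -2.5785% → -2.58%.

-2.58%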